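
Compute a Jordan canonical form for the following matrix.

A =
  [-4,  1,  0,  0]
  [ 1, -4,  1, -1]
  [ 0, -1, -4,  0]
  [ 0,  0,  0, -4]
J_3(-4) ⊕ J_1(-4)

The characteristic polynomial is
  det(x·I − A) = x^4 + 16*x^3 + 96*x^2 + 256*x + 256 = (x + 4)^4

Eigenvalues and multiplicities (the geometric multiplicity of λ is n − rank(A − λI), which equals the number of Jordan blocks for λ):
  λ = -4: algebraic multiplicity = 4, geometric multiplicity = 2

Determining the block sizes for each eigenvalue:
  λ = -4: with am = 4 and gm = 2, the partition is not yet determined (e.g. several partitions of 4 into 2 parts exist). Let N = A − (-4)·I. Computing rank(N^1) = 2, rank(N^2) = 1, rank(N^3) = 0; the number of blocks of size ≥ j is rank(N^{j−1}) − rank(N^j), giving [2, 1, 1]. So we have 1 block(s) of size 3, 1 block(s) of size 1 → block sizes [3, 1]

Assembling the blocks gives a Jordan form
J =
  [-4,  1,  0,  0]
  [ 0, -4,  1,  0]
  [ 0,  0, -4,  0]
  [ 0,  0,  0, -4]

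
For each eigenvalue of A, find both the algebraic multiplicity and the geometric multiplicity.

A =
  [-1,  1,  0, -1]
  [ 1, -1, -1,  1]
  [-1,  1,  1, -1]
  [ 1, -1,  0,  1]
λ = 0: alg = 4, geom = 2

Step 1 — factor the characteristic polynomial to read off the algebraic multiplicities:
  χ_A(x) = x^4

Step 2 — compute geometric multiplicities via the rank-nullity identity g(λ) = n − rank(A − λI):
  rank(A − (0)·I) = 2, so dim ker(A − (0)·I) = n − 2 = 2

Summary:
  λ = 0: algebraic multiplicity = 4, geometric multiplicity = 2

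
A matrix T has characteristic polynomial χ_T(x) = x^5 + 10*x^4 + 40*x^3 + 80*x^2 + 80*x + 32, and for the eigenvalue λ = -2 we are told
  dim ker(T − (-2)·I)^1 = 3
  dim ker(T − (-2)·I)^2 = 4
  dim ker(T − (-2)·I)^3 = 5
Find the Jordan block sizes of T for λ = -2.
Block sizes for λ = -2: [3, 1, 1]

From the dimensions of kernels of powers, the number of Jordan blocks of size at least j is d_j − d_{j−1} where d_j = dim ker(N^j) (with d_0 = 0). Computing the differences gives [3, 1, 1].
The number of blocks of size exactly k is (#blocks of size ≥ k) − (#blocks of size ≥ k + 1), so the partition is: 2 block(s) of size 1, 1 block(s) of size 3.
In nonincreasing order the block sizes are [3, 1, 1].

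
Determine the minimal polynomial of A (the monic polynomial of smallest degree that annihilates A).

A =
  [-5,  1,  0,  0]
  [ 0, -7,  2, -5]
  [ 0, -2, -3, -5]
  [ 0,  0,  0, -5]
x^3 + 15*x^2 + 75*x + 125

The characteristic polynomial is χ_A(x) = (x + 5)^4, so the eigenvalues are known. The minimal polynomial is
  m_A(x) = Π_λ (x − λ)^{k_λ}
where k_λ is the size of the *largest* Jordan block for λ (equivalently, the smallest k with (A − λI)^k v = 0 for every generalised eigenvector v of λ).

  λ = -5: largest Jordan block has size 3, contributing (x + 5)^3

So m_A(x) = (x + 5)^3 = x^3 + 15*x^2 + 75*x + 125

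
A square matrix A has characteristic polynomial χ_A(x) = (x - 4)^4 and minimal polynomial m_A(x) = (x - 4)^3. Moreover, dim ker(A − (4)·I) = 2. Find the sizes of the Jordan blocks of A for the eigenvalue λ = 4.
Block sizes for λ = 4: [3, 1]

Step 1 — from the characteristic polynomial, algebraic multiplicity of λ = 4 is 4. From dim ker(A − (4)·I) = 2, there are exactly 2 Jordan blocks for λ = 4.
Step 2 — from the minimal polynomial, the factor (x − 4)^3 tells us the largest block for λ = 4 has size 3.
Step 3 — with total size 4, 2 blocks, and largest block 3, the block sizes (in nonincreasing order) are [3, 1].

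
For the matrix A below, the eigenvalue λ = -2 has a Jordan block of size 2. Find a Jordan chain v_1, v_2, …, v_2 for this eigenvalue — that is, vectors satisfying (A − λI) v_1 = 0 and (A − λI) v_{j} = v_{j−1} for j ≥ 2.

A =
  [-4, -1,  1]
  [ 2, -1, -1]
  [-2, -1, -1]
A Jordan chain for λ = -2 of length 2:
v_1 = (-2, 2, -2)ᵀ
v_2 = (1, 0, 0)ᵀ

Let N = A − (-2)·I. We want v_2 with N^2 v_2 = 0 but N^1 v_2 ≠ 0; then v_{j-1} := N · v_j for j = 2, …, 2.

Pick v_2 = (1, 0, 0)ᵀ.
Then v_1 = N · v_2 = (-2, 2, -2)ᵀ.

Sanity check: (A − (-2)·I) v_1 = (0, 0, 0)ᵀ = 0. ✓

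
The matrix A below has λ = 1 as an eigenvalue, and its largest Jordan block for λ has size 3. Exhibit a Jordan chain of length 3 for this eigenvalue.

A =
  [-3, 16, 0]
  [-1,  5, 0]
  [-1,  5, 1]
A Jordan chain for λ = 1 of length 3:
v_1 = (0, 0, -1)ᵀ
v_2 = (-4, -1, -1)ᵀ
v_3 = (1, 0, 0)ᵀ

Let N = A − (1)·I. We want v_3 with N^3 v_3 = 0 but N^2 v_3 ≠ 0; then v_{j-1} := N · v_j for j = 3, …, 2.

Pick v_3 = (1, 0, 0)ᵀ.
Then v_2 = N · v_3 = (-4, -1, -1)ᵀ.
Then v_1 = N · v_2 = (0, 0, -1)ᵀ.

Sanity check: (A − (1)·I) v_1 = (0, 0, 0)ᵀ = 0. ✓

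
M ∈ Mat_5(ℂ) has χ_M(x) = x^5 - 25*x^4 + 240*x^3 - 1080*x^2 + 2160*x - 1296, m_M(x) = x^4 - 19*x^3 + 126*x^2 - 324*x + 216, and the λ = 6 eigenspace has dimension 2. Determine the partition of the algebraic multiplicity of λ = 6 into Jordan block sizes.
Block sizes for λ = 6: [3, 1]

Step 1 — from the characteristic polynomial, algebraic multiplicity of λ = 6 is 4. From dim ker(M − (6)·I) = 2, there are exactly 2 Jordan blocks for λ = 6.
Step 2 — from the minimal polynomial, the factor (x − 6)^3 tells us the largest block for λ = 6 has size 3.
Step 3 — with total size 4, 2 blocks, and largest block 3, the block sizes (in nonincreasing order) are [3, 1].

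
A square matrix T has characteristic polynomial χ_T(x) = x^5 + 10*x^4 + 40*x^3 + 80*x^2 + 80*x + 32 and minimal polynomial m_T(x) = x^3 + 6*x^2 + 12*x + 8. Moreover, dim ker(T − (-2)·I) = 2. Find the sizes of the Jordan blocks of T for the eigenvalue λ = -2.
Block sizes for λ = -2: [3, 2]

Step 1 — from the characteristic polynomial, algebraic multiplicity of λ = -2 is 5. From dim ker(T − (-2)·I) = 2, there are exactly 2 Jordan blocks for λ = -2.
Step 2 — from the minimal polynomial, the factor (x + 2)^3 tells us the largest block for λ = -2 has size 3.
Step 3 — with total size 5, 2 blocks, and largest block 3, the block sizes (in nonincreasing order) are [3, 2].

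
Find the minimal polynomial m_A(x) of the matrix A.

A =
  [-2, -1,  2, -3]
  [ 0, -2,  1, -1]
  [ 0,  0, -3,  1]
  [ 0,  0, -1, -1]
x^2 + 4*x + 4

The characteristic polynomial is χ_A(x) = (x + 2)^4, so the eigenvalues are known. The minimal polynomial is
  m_A(x) = Π_λ (x − λ)^{k_λ}
where k_λ is the size of the *largest* Jordan block for λ (equivalently, the smallest k with (A − λI)^k v = 0 for every generalised eigenvector v of λ).

  λ = -2: largest Jordan block has size 2, contributing (x + 2)^2

So m_A(x) = (x + 2)^2 = x^2 + 4*x + 4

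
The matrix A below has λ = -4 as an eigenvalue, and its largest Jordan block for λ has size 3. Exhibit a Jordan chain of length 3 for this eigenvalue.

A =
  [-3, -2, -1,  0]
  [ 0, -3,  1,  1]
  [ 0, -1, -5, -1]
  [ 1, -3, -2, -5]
A Jordan chain for λ = -4 of length 3:
v_1 = (1, 1, -1, 0)ᵀ
v_2 = (1, 0, 0, 1)ᵀ
v_3 = (1, 0, 0, 0)ᵀ

Let N = A − (-4)·I. We want v_3 with N^3 v_3 = 0 but N^2 v_3 ≠ 0; then v_{j-1} := N · v_j for j = 3, …, 2.

Pick v_3 = (1, 0, 0, 0)ᵀ.
Then v_2 = N · v_3 = (1, 0, 0, 1)ᵀ.
Then v_1 = N · v_2 = (1, 1, -1, 0)ᵀ.

Sanity check: (A − (-4)·I) v_1 = (0, 0, 0, 0)ᵀ = 0. ✓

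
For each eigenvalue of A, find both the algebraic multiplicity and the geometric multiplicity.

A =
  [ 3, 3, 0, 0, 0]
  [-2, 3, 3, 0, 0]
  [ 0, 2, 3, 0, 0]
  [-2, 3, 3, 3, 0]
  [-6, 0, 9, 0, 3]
λ = 3: alg = 5, geom = 3

Step 1 — factor the characteristic polynomial to read off the algebraic multiplicities:
  χ_A(x) = (x - 3)^5

Step 2 — compute geometric multiplicities via the rank-nullity identity g(λ) = n − rank(A − λI):
  rank(A − (3)·I) = 2, so dim ker(A − (3)·I) = n − 2 = 3

Summary:
  λ = 3: algebraic multiplicity = 5, geometric multiplicity = 3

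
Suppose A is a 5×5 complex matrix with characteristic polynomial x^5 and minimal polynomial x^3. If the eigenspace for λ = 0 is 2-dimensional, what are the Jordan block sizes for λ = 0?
Block sizes for λ = 0: [3, 2]

Step 1 — from the characteristic polynomial, algebraic multiplicity of λ = 0 is 5. From dim ker(A − (0)·I) = 2, there are exactly 2 Jordan blocks for λ = 0.
Step 2 — from the minimal polynomial, the factor (x − 0)^3 tells us the largest block for λ = 0 has size 3.
Step 3 — with total size 5, 2 blocks, and largest block 3, the block sizes (in nonincreasing order) are [3, 2].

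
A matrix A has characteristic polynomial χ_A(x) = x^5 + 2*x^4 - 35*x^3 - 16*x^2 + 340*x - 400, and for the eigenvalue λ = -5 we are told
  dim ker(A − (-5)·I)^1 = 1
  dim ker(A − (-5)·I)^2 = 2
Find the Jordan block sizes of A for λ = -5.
Block sizes for λ = -5: [2]

From the dimensions of kernels of powers, the number of Jordan blocks of size at least j is d_j − d_{j−1} where d_j = dim ker(N^j) (with d_0 = 0). Computing the differences gives [1, 1].
The number of blocks of size exactly k is (#blocks of size ≥ k) − (#blocks of size ≥ k + 1), so the partition is: 1 block(s) of size 2.
In nonincreasing order the block sizes are [2].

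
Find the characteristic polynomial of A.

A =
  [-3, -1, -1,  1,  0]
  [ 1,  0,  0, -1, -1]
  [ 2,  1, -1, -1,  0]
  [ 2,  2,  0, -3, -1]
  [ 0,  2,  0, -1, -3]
x^5 + 10*x^4 + 40*x^3 + 80*x^2 + 80*x + 32

Expanding det(x·I − A) (e.g. by cofactor expansion or by noting that A is similar to its Jordan form J, which has the same characteristic polynomial as A) gives
  χ_A(x) = x^5 + 10*x^4 + 40*x^3 + 80*x^2 + 80*x + 32
which factors as (x + 2)^5. The eigenvalues (with algebraic multiplicities) are λ = -2 with multiplicity 5.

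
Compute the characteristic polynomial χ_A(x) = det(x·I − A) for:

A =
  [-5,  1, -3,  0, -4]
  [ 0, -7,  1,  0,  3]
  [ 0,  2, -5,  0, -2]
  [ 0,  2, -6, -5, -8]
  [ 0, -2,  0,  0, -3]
x^5 + 25*x^4 + 250*x^3 + 1250*x^2 + 3125*x + 3125

Expanding det(x·I − A) (e.g. by cofactor expansion or by noting that A is similar to its Jordan form J, which has the same characteristic polynomial as A) gives
  χ_A(x) = x^5 + 25*x^4 + 250*x^3 + 1250*x^2 + 3125*x + 3125
which factors as (x + 5)^5. The eigenvalues (with algebraic multiplicities) are λ = -5 with multiplicity 5.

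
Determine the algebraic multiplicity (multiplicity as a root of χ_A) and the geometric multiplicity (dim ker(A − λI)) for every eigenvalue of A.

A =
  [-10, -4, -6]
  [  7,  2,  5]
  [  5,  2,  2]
λ = -2: alg = 3, geom = 1

Step 1 — factor the characteristic polynomial to read off the algebraic multiplicities:
  χ_A(x) = (x + 2)^3

Step 2 — compute geometric multiplicities via the rank-nullity identity g(λ) = n − rank(A − λI):
  rank(A − (-2)·I) = 2, so dim ker(A − (-2)·I) = n − 2 = 1

Summary:
  λ = -2: algebraic multiplicity = 3, geometric multiplicity = 1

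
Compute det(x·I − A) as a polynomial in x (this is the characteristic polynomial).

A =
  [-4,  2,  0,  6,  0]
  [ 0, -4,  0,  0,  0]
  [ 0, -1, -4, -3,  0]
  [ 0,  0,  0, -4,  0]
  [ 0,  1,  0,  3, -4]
x^5 + 20*x^4 + 160*x^3 + 640*x^2 + 1280*x + 1024

Expanding det(x·I − A) (e.g. by cofactor expansion or by noting that A is similar to its Jordan form J, which has the same characteristic polynomial as A) gives
  χ_A(x) = x^5 + 20*x^4 + 160*x^3 + 640*x^2 + 1280*x + 1024
which factors as (x + 4)^5. The eigenvalues (with algebraic multiplicities) are λ = -4 with multiplicity 5.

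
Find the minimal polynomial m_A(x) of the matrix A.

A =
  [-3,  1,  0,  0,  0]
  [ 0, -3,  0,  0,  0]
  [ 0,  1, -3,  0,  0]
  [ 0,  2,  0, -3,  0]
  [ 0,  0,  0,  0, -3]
x^2 + 6*x + 9

The characteristic polynomial is χ_A(x) = (x + 3)^5, so the eigenvalues are known. The minimal polynomial is
  m_A(x) = Π_λ (x − λ)^{k_λ}
where k_λ is the size of the *largest* Jordan block for λ (equivalently, the smallest k with (A − λI)^k v = 0 for every generalised eigenvector v of λ).

  λ = -3: largest Jordan block has size 2, contributing (x + 3)^2

So m_A(x) = (x + 3)^2 = x^2 + 6*x + 9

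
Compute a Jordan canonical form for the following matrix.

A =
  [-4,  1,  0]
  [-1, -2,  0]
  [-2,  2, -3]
J_2(-3) ⊕ J_1(-3)

The characteristic polynomial is
  det(x·I − A) = x^3 + 9*x^2 + 27*x + 27 = (x + 3)^3

Eigenvalues and multiplicities (the geometric multiplicity of λ is n − rank(A − λI), which equals the number of Jordan blocks for λ):
  λ = -3: algebraic multiplicity = 3, geometric multiplicity = 2

Determining the block sizes for each eigenvalue:
  λ = -3: 2 blocks summing to 3 forces exactly one block of size 2 and the rest size 1 → block sizes [2, 1]

Assembling the blocks gives a Jordan form
J =
  [-3,  1,  0]
  [ 0, -3,  0]
  [ 0,  0, -3]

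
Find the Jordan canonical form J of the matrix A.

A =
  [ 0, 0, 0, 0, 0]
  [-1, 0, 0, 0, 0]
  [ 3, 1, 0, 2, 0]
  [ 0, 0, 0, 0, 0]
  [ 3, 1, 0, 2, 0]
J_3(0) ⊕ J_1(0) ⊕ J_1(0)

The characteristic polynomial is
  det(x·I − A) = x^5

Eigenvalues and multiplicities (the geometric multiplicity of λ is n − rank(A − λI), which equals the number of Jordan blocks for λ):
  λ = 0: algebraic multiplicity = 5, geometric multiplicity = 3

Determining the block sizes for each eigenvalue:
  λ = 0: with am = 5 and gm = 3, the partition is not yet determined (e.g. several partitions of 5 into 3 parts exist). Let N = A − (0)·I. Computing rank(N^1) = 2, rank(N^2) = 1, rank(N^3) = 0; the number of blocks of size ≥ j is rank(N^{j−1}) − rank(N^j), giving [3, 1, 1]. So we have 1 block(s) of size 3, 2 block(s) of size 1 → block sizes [3, 1, 1]

Assembling the blocks gives a Jordan form
J =
  [0, 1, 0, 0, 0]
  [0, 0, 1, 0, 0]
  [0, 0, 0, 0, 0]
  [0, 0, 0, 0, 0]
  [0, 0, 0, 0, 0]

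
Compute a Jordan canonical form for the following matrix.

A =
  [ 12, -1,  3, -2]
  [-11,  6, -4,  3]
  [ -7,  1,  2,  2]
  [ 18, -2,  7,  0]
J_3(5) ⊕ J_1(5)

The characteristic polynomial is
  det(x·I − A) = x^4 - 20*x^3 + 150*x^2 - 500*x + 625 = (x - 5)^4

Eigenvalues and multiplicities (the geometric multiplicity of λ is n − rank(A − λI), which equals the number of Jordan blocks for λ):
  λ = 5: algebraic multiplicity = 4, geometric multiplicity = 2

Determining the block sizes for each eigenvalue:
  λ = 5: with am = 4 and gm = 2, the partition is not yet determined (e.g. several partitions of 4 into 2 parts exist). Let N = A − (5)·I. Computing rank(N^1) = 2, rank(N^2) = 1, rank(N^3) = 0; the number of blocks of size ≥ j is rank(N^{j−1}) − rank(N^j), giving [2, 1, 1]. So we have 1 block(s) of size 3, 1 block(s) of size 1 → block sizes [3, 1]

Assembling the blocks gives a Jordan form
J =
  [5, 1, 0, 0]
  [0, 5, 1, 0]
  [0, 0, 5, 0]
  [0, 0, 0, 5]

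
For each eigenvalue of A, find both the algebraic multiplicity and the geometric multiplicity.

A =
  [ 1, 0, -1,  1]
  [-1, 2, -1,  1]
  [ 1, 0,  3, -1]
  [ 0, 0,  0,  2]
λ = 2: alg = 4, geom = 3

Step 1 — factor the characteristic polynomial to read off the algebraic multiplicities:
  χ_A(x) = (x - 2)^4

Step 2 — compute geometric multiplicities via the rank-nullity identity g(λ) = n − rank(A − λI):
  rank(A − (2)·I) = 1, so dim ker(A − (2)·I) = n − 1 = 3

Summary:
  λ = 2: algebraic multiplicity = 4, geometric multiplicity = 3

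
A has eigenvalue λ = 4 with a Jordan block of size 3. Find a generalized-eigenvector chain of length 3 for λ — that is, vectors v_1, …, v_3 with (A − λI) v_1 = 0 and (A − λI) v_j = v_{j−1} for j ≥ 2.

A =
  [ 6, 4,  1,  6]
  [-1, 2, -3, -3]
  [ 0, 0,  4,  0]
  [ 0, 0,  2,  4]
A Jordan chain for λ = 4 of length 3:
v_1 = (2, -1, 0, 0)ᵀ
v_2 = (1, -3, 0, 2)ᵀ
v_3 = (0, 0, 1, 0)ᵀ

Let N = A − (4)·I. We want v_3 with N^3 v_3 = 0 but N^2 v_3 ≠ 0; then v_{j-1} := N · v_j for j = 3, …, 2.

Pick v_3 = (0, 0, 1, 0)ᵀ.
Then v_2 = N · v_3 = (1, -3, 0, 2)ᵀ.
Then v_1 = N · v_2 = (2, -1, 0, 0)ᵀ.

Sanity check: (A − (4)·I) v_1 = (0, 0, 0, 0)ᵀ = 0. ✓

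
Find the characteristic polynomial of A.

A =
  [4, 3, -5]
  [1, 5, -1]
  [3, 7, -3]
x^3 - 6*x^2 + 12*x - 8

Expanding det(x·I − A) (e.g. by cofactor expansion or by noting that A is similar to its Jordan form J, which has the same characteristic polynomial as A) gives
  χ_A(x) = x^3 - 6*x^2 + 12*x - 8
which factors as (x - 2)^3. The eigenvalues (with algebraic multiplicities) are λ = 2 with multiplicity 3.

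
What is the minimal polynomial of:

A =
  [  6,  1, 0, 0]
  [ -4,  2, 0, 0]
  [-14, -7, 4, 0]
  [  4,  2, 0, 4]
x^2 - 8*x + 16

The characteristic polynomial is χ_A(x) = (x - 4)^4, so the eigenvalues are known. The minimal polynomial is
  m_A(x) = Π_λ (x − λ)^{k_λ}
where k_λ is the size of the *largest* Jordan block for λ (equivalently, the smallest k with (A − λI)^k v = 0 for every generalised eigenvector v of λ).

  λ = 4: largest Jordan block has size 2, contributing (x − 4)^2

So m_A(x) = (x - 4)^2 = x^2 - 8*x + 16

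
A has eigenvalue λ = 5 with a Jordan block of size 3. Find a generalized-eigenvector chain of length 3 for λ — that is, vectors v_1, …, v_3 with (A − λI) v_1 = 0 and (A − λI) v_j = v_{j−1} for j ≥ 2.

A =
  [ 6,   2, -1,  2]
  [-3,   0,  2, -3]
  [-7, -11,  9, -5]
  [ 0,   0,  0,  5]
A Jordan chain for λ = 5 of length 3:
v_1 = (2, -2, -2, 0)ᵀ
v_2 = (1, -3, -7, 0)ᵀ
v_3 = (1, 0, 0, 0)ᵀ

Let N = A − (5)·I. We want v_3 with N^3 v_3 = 0 but N^2 v_3 ≠ 0; then v_{j-1} := N · v_j for j = 3, …, 2.

Pick v_3 = (1, 0, 0, 0)ᵀ.
Then v_2 = N · v_3 = (1, -3, -7, 0)ᵀ.
Then v_1 = N · v_2 = (2, -2, -2, 0)ᵀ.

Sanity check: (A − (5)·I) v_1 = (0, 0, 0, 0)ᵀ = 0. ✓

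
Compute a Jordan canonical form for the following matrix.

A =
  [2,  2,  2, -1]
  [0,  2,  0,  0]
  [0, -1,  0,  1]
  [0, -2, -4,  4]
J_2(2) ⊕ J_2(2)

The characteristic polynomial is
  det(x·I − A) = x^4 - 8*x^3 + 24*x^2 - 32*x + 16 = (x - 2)^4

Eigenvalues and multiplicities (the geometric multiplicity of λ is n − rank(A − λI), which equals the number of Jordan blocks for λ):
  λ = 2: algebraic multiplicity = 4, geometric multiplicity = 2

Determining the block sizes for each eigenvalue:
  λ = 2: with am = 4 and gm = 2, the partition is not yet determined (e.g. several partitions of 4 into 2 parts exist). Let N = A − (2)·I. Computing rank(N^1) = 2, rank(N^2) = 0; the number of blocks of size ≥ j is rank(N^{j−1}) − rank(N^j), giving [2, 2]. So we have 2 block(s) of size 2 → block sizes [2, 2]

Assembling the blocks gives a Jordan form
J =
  [2, 1, 0, 0]
  [0, 2, 0, 0]
  [0, 0, 2, 1]
  [0, 0, 0, 2]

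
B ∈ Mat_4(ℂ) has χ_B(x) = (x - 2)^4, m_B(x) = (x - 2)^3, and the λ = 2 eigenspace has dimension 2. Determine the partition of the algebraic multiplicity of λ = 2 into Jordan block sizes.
Block sizes for λ = 2: [3, 1]

Step 1 — from the characteristic polynomial, algebraic multiplicity of λ = 2 is 4. From dim ker(B − (2)·I) = 2, there are exactly 2 Jordan blocks for λ = 2.
Step 2 — from the minimal polynomial, the factor (x − 2)^3 tells us the largest block for λ = 2 has size 3.
Step 3 — with total size 4, 2 blocks, and largest block 3, the block sizes (in nonincreasing order) are [3, 1].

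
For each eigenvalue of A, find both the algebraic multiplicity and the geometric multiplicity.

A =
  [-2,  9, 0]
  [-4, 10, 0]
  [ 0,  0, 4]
λ = 4: alg = 3, geom = 2

Step 1 — factor the characteristic polynomial to read off the algebraic multiplicities:
  χ_A(x) = (x - 4)^3

Step 2 — compute geometric multiplicities via the rank-nullity identity g(λ) = n − rank(A − λI):
  rank(A − (4)·I) = 1, so dim ker(A − (4)·I) = n − 1 = 2

Summary:
  λ = 4: algebraic multiplicity = 3, geometric multiplicity = 2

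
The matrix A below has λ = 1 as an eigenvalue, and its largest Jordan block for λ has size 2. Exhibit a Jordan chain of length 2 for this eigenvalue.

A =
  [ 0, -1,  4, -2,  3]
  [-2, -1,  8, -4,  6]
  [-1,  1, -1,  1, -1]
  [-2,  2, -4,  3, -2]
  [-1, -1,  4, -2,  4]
A Jordan chain for λ = 1 of length 2:
v_1 = (-1, -2, -1, -2, -1)ᵀ
v_2 = (1, 0, 0, 0, 0)ᵀ

Let N = A − (1)·I. We want v_2 with N^2 v_2 = 0 but N^1 v_2 ≠ 0; then v_{j-1} := N · v_j for j = 2, …, 2.

Pick v_2 = (1, 0, 0, 0, 0)ᵀ.
Then v_1 = N · v_2 = (-1, -2, -1, -2, -1)ᵀ.

Sanity check: (A − (1)·I) v_1 = (0, 0, 0, 0, 0)ᵀ = 0. ✓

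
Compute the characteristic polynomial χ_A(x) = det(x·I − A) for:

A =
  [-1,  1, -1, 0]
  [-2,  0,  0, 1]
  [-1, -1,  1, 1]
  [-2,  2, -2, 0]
x^4

Expanding det(x·I − A) (e.g. by cofactor expansion or by noting that A is similar to its Jordan form J, which has the same characteristic polynomial as A) gives
  χ_A(x) = x^4
which factors as x^4. The eigenvalues (with algebraic multiplicities) are λ = 0 with multiplicity 4.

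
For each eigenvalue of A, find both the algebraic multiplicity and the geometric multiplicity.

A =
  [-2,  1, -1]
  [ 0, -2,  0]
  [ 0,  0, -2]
λ = -2: alg = 3, geom = 2

Step 1 — factor the characteristic polynomial to read off the algebraic multiplicities:
  χ_A(x) = (x + 2)^3

Step 2 — compute geometric multiplicities via the rank-nullity identity g(λ) = n − rank(A − λI):
  rank(A − (-2)·I) = 1, so dim ker(A − (-2)·I) = n − 1 = 2

Summary:
  λ = -2: algebraic multiplicity = 3, geometric multiplicity = 2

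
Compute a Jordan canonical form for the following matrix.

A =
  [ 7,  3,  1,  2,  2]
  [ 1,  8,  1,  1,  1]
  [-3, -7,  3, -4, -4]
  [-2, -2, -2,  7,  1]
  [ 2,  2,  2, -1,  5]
J_3(6) ⊕ J_2(6)

The characteristic polynomial is
  det(x·I − A) = x^5 - 30*x^4 + 360*x^3 - 2160*x^2 + 6480*x - 7776 = (x - 6)^5

Eigenvalues and multiplicities (the geometric multiplicity of λ is n − rank(A − λI), which equals the number of Jordan blocks for λ):
  λ = 6: algebraic multiplicity = 5, geometric multiplicity = 2

Determining the block sizes for each eigenvalue:
  λ = 6: with am = 5 and gm = 2, the partition is not yet determined (e.g. several partitions of 5 into 2 parts exist). Let N = A − (6)·I. Computing rank(N^1) = 3, rank(N^2) = 1, rank(N^3) = 0; the number of blocks of size ≥ j is rank(N^{j−1}) − rank(N^j), giving [2, 2, 1]. So we have 1 block(s) of size 3, 1 block(s) of size 2 → block sizes [3, 2]

Assembling the blocks gives a Jordan form
J =
  [6, 1, 0, 0, 0]
  [0, 6, 1, 0, 0]
  [0, 0, 6, 0, 0]
  [0, 0, 0, 6, 1]
  [0, 0, 0, 0, 6]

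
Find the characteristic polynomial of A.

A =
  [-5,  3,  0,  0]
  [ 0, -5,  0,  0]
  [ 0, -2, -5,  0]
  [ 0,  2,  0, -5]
x^4 + 20*x^3 + 150*x^2 + 500*x + 625

Expanding det(x·I − A) (e.g. by cofactor expansion or by noting that A is similar to its Jordan form J, which has the same characteristic polynomial as A) gives
  χ_A(x) = x^4 + 20*x^3 + 150*x^2 + 500*x + 625
which factors as (x + 5)^4. The eigenvalues (with algebraic multiplicities) are λ = -5 with multiplicity 4.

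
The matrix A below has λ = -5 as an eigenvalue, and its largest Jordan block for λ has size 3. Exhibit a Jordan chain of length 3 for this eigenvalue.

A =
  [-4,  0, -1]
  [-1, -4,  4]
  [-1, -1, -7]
A Jordan chain for λ = -5 of length 3:
v_1 = (2, -6, 2)ᵀ
v_2 = (1, -1, -1)ᵀ
v_3 = (1, 0, 0)ᵀ

Let N = A − (-5)·I. We want v_3 with N^3 v_3 = 0 but N^2 v_3 ≠ 0; then v_{j-1} := N · v_j for j = 3, …, 2.

Pick v_3 = (1, 0, 0)ᵀ.
Then v_2 = N · v_3 = (1, -1, -1)ᵀ.
Then v_1 = N · v_2 = (2, -6, 2)ᵀ.

Sanity check: (A − (-5)·I) v_1 = (0, 0, 0)ᵀ = 0. ✓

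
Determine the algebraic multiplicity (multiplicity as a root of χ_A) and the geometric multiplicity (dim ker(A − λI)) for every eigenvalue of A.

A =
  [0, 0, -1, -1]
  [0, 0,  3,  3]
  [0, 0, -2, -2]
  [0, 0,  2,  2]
λ = 0: alg = 4, geom = 3

Step 1 — factor the characteristic polynomial to read off the algebraic multiplicities:
  χ_A(x) = x^4

Step 2 — compute geometric multiplicities via the rank-nullity identity g(λ) = n − rank(A − λI):
  rank(A − (0)·I) = 1, so dim ker(A − (0)·I) = n − 1 = 3

Summary:
  λ = 0: algebraic multiplicity = 4, geometric multiplicity = 3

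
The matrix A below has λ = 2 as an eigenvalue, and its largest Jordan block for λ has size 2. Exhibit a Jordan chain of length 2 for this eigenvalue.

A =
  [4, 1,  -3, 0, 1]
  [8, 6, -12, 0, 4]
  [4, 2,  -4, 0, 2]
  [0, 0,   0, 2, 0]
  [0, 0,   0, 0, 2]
A Jordan chain for λ = 2 of length 2:
v_1 = (2, 8, 4, 0, 0)ᵀ
v_2 = (1, 0, 0, 0, 0)ᵀ

Let N = A − (2)·I. We want v_2 with N^2 v_2 = 0 but N^1 v_2 ≠ 0; then v_{j-1} := N · v_j for j = 2, …, 2.

Pick v_2 = (1, 0, 0, 0, 0)ᵀ.
Then v_1 = N · v_2 = (2, 8, 4, 0, 0)ᵀ.

Sanity check: (A − (2)·I) v_1 = (0, 0, 0, 0, 0)ᵀ = 0. ✓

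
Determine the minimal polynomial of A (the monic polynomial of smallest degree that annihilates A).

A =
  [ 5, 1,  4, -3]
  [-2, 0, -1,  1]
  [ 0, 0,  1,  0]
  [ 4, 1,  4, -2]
x^3 - 3*x^2 + 3*x - 1

The characteristic polynomial is χ_A(x) = (x - 1)^4, so the eigenvalues are known. The minimal polynomial is
  m_A(x) = Π_λ (x − λ)^{k_λ}
where k_λ is the size of the *largest* Jordan block for λ (equivalently, the smallest k with (A − λI)^k v = 0 for every generalised eigenvector v of λ).

  λ = 1: largest Jordan block has size 3, contributing (x − 1)^3

So m_A(x) = (x - 1)^3 = x^3 - 3*x^2 + 3*x - 1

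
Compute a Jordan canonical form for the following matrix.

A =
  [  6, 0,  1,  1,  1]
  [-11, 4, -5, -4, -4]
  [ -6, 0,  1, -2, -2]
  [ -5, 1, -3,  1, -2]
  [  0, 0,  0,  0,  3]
J_3(3) ⊕ J_1(3) ⊕ J_1(3)

The characteristic polynomial is
  det(x·I − A) = x^5 - 15*x^4 + 90*x^3 - 270*x^2 + 405*x - 243 = (x - 3)^5

Eigenvalues and multiplicities (the geometric multiplicity of λ is n − rank(A − λI), which equals the number of Jordan blocks for λ):
  λ = 3: algebraic multiplicity = 5, geometric multiplicity = 3

Determining the block sizes for each eigenvalue:
  λ = 3: with am = 5 and gm = 3, the partition is not yet determined (e.g. several partitions of 5 into 3 parts exist). Let N = A − (3)·I. Computing rank(N^1) = 2, rank(N^2) = 1, rank(N^3) = 0; the number of blocks of size ≥ j is rank(N^{j−1}) − rank(N^j), giving [3, 1, 1]. So we have 1 block(s) of size 3, 2 block(s) of size 1 → block sizes [3, 1, 1]

Assembling the blocks gives a Jordan form
J =
  [3, 1, 0, 0, 0]
  [0, 3, 1, 0, 0]
  [0, 0, 3, 0, 0]
  [0, 0, 0, 3, 0]
  [0, 0, 0, 0, 3]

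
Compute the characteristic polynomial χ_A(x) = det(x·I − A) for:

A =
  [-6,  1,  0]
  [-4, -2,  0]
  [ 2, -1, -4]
x^3 + 12*x^2 + 48*x + 64

Expanding det(x·I − A) (e.g. by cofactor expansion or by noting that A is similar to its Jordan form J, which has the same characteristic polynomial as A) gives
  χ_A(x) = x^3 + 12*x^2 + 48*x + 64
which factors as (x + 4)^3. The eigenvalues (with algebraic multiplicities) are λ = -4 with multiplicity 3.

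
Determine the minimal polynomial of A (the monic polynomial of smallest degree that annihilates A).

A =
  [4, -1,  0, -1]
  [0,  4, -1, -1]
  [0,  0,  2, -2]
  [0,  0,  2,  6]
x^3 - 12*x^2 + 48*x - 64

The characteristic polynomial is χ_A(x) = (x - 4)^4, so the eigenvalues are known. The minimal polynomial is
  m_A(x) = Π_λ (x − λ)^{k_λ}
where k_λ is the size of the *largest* Jordan block for λ (equivalently, the smallest k with (A − λI)^k v = 0 for every generalised eigenvector v of λ).

  λ = 4: largest Jordan block has size 3, contributing (x − 4)^3

So m_A(x) = (x - 4)^3 = x^3 - 12*x^2 + 48*x - 64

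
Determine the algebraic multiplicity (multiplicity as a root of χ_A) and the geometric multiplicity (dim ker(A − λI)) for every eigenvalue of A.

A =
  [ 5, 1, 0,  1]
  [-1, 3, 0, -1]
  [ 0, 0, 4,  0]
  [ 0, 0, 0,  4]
λ = 4: alg = 4, geom = 3

Step 1 — factor the characteristic polynomial to read off the algebraic multiplicities:
  χ_A(x) = (x - 4)^4

Step 2 — compute geometric multiplicities via the rank-nullity identity g(λ) = n − rank(A − λI):
  rank(A − (4)·I) = 1, so dim ker(A − (4)·I) = n − 1 = 3

Summary:
  λ = 4: algebraic multiplicity = 4, geometric multiplicity = 3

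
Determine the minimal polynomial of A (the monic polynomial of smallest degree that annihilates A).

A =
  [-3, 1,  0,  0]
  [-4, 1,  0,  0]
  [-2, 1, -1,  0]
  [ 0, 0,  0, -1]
x^2 + 2*x + 1

The characteristic polynomial is χ_A(x) = (x + 1)^4, so the eigenvalues are known. The minimal polynomial is
  m_A(x) = Π_λ (x − λ)^{k_λ}
where k_λ is the size of the *largest* Jordan block for λ (equivalently, the smallest k with (A − λI)^k v = 0 for every generalised eigenvector v of λ).

  λ = -1: largest Jordan block has size 2, contributing (x + 1)^2

So m_A(x) = (x + 1)^2 = x^2 + 2*x + 1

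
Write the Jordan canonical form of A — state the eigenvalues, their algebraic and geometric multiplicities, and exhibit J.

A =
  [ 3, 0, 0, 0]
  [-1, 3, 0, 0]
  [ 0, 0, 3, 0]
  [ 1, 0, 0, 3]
J_2(3) ⊕ J_1(3) ⊕ J_1(3)

The characteristic polynomial is
  det(x·I − A) = x^4 - 12*x^3 + 54*x^2 - 108*x + 81 = (x - 3)^4

Eigenvalues and multiplicities (the geometric multiplicity of λ is n − rank(A − λI), which equals the number of Jordan blocks for λ):
  λ = 3: algebraic multiplicity = 4, geometric multiplicity = 3

Determining the block sizes for each eigenvalue:
  λ = 3: 3 blocks summing to 4 forces exactly one block of size 2 and the rest size 1 → block sizes [2, 1, 1]

Assembling the blocks gives a Jordan form
J =
  [3, 1, 0, 0]
  [0, 3, 0, 0]
  [0, 0, 3, 0]
  [0, 0, 0, 3]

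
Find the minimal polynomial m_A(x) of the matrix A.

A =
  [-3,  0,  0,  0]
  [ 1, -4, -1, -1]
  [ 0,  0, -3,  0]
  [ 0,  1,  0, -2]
x^3 + 9*x^2 + 27*x + 27

The characteristic polynomial is χ_A(x) = (x + 3)^4, so the eigenvalues are known. The minimal polynomial is
  m_A(x) = Π_λ (x − λ)^{k_λ}
where k_λ is the size of the *largest* Jordan block for λ (equivalently, the smallest k with (A − λI)^k v = 0 for every generalised eigenvector v of λ).

  λ = -3: largest Jordan block has size 3, contributing (x + 3)^3

So m_A(x) = (x + 3)^3 = x^3 + 9*x^2 + 27*x + 27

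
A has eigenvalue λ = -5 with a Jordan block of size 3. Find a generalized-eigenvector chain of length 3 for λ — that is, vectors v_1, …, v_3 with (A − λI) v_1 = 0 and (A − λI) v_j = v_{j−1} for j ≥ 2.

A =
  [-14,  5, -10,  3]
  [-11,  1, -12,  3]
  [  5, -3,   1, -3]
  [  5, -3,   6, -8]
A Jordan chain for λ = -5 of length 3:
v_1 = (-9, -12, 3, 3)ᵀ
v_2 = (-9, -11, 5, 5)ᵀ
v_3 = (1, 0, 0, 0)ᵀ

Let N = A − (-5)·I. We want v_3 with N^3 v_3 = 0 but N^2 v_3 ≠ 0; then v_{j-1} := N · v_j for j = 3, …, 2.

Pick v_3 = (1, 0, 0, 0)ᵀ.
Then v_2 = N · v_3 = (-9, -11, 5, 5)ᵀ.
Then v_1 = N · v_2 = (-9, -12, 3, 3)ᵀ.

Sanity check: (A − (-5)·I) v_1 = (0, 0, 0, 0)ᵀ = 0. ✓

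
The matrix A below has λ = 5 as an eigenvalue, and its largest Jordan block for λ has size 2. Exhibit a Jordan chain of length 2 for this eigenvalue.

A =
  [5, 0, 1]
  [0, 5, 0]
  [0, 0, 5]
A Jordan chain for λ = 5 of length 2:
v_1 = (1, 0, 0)ᵀ
v_2 = (0, 0, 1)ᵀ

Let N = A − (5)·I. We want v_2 with N^2 v_2 = 0 but N^1 v_2 ≠ 0; then v_{j-1} := N · v_j for j = 2, …, 2.

Pick v_2 = (0, 0, 1)ᵀ.
Then v_1 = N · v_2 = (1, 0, 0)ᵀ.

Sanity check: (A − (5)·I) v_1 = (0, 0, 0)ᵀ = 0. ✓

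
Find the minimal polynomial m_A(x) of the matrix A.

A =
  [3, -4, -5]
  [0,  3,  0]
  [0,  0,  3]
x^2 - 6*x + 9

The characteristic polynomial is χ_A(x) = (x - 3)^3, so the eigenvalues are known. The minimal polynomial is
  m_A(x) = Π_λ (x − λ)^{k_λ}
where k_λ is the size of the *largest* Jordan block for λ (equivalently, the smallest k with (A − λI)^k v = 0 for every generalised eigenvector v of λ).

  λ = 3: largest Jordan block has size 2, contributing (x − 3)^2

So m_A(x) = (x - 3)^2 = x^2 - 6*x + 9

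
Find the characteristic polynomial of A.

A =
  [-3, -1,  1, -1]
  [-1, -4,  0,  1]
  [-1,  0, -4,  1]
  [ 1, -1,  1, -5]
x^4 + 16*x^3 + 96*x^2 + 256*x + 256

Expanding det(x·I − A) (e.g. by cofactor expansion or by noting that A is similar to its Jordan form J, which has the same characteristic polynomial as A) gives
  χ_A(x) = x^4 + 16*x^3 + 96*x^2 + 256*x + 256
which factors as (x + 4)^4. The eigenvalues (with algebraic multiplicities) are λ = -4 with multiplicity 4.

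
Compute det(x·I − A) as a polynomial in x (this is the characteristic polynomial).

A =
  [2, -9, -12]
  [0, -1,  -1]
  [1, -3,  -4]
x^3 + 3*x^2 + 3*x + 1

Expanding det(x·I − A) (e.g. by cofactor expansion or by noting that A is similar to its Jordan form J, which has the same characteristic polynomial as A) gives
  χ_A(x) = x^3 + 3*x^2 + 3*x + 1
which factors as (x + 1)^3. The eigenvalues (with algebraic multiplicities) are λ = -1 with multiplicity 3.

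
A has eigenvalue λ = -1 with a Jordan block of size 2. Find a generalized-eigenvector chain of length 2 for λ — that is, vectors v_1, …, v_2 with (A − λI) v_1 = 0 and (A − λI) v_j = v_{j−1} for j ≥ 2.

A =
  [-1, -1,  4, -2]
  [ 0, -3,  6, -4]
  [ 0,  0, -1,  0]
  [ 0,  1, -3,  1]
A Jordan chain for λ = -1 of length 2:
v_1 = (-1, -2, 0, 1)ᵀ
v_2 = (0, 1, 0, 0)ᵀ

Let N = A − (-1)·I. We want v_2 with N^2 v_2 = 0 but N^1 v_2 ≠ 0; then v_{j-1} := N · v_j for j = 2, …, 2.

Pick v_2 = (0, 1, 0, 0)ᵀ.
Then v_1 = N · v_2 = (-1, -2, 0, 1)ᵀ.

Sanity check: (A − (-1)·I) v_1 = (0, 0, 0, 0)ᵀ = 0. ✓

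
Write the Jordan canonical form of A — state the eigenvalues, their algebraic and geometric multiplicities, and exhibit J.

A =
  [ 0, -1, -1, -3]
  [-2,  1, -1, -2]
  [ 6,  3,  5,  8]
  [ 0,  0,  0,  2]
J_2(2) ⊕ J_2(2)

The characteristic polynomial is
  det(x·I − A) = x^4 - 8*x^3 + 24*x^2 - 32*x + 16 = (x - 2)^4

Eigenvalues and multiplicities (the geometric multiplicity of λ is n − rank(A − λI), which equals the number of Jordan blocks for λ):
  λ = 2: algebraic multiplicity = 4, geometric multiplicity = 2

Determining the block sizes for each eigenvalue:
  λ = 2: with am = 4 and gm = 2, the partition is not yet determined (e.g. several partitions of 4 into 2 parts exist). Let N = A − (2)·I. Computing rank(N^1) = 2, rank(N^2) = 0; the number of blocks of size ≥ j is rank(N^{j−1}) − rank(N^j), giving [2, 2]. So we have 2 block(s) of size 2 → block sizes [2, 2]

Assembling the blocks gives a Jordan form
J =
  [2, 1, 0, 0]
  [0, 2, 0, 0]
  [0, 0, 2, 1]
  [0, 0, 0, 2]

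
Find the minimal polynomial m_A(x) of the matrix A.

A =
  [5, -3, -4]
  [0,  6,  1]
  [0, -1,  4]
x^3 - 15*x^2 + 75*x - 125

The characteristic polynomial is χ_A(x) = (x - 5)^3, so the eigenvalues are known. The minimal polynomial is
  m_A(x) = Π_λ (x − λ)^{k_λ}
where k_λ is the size of the *largest* Jordan block for λ (equivalently, the smallest k with (A − λI)^k v = 0 for every generalised eigenvector v of λ).

  λ = 5: largest Jordan block has size 3, contributing (x − 5)^3

So m_A(x) = (x - 5)^3 = x^3 - 15*x^2 + 75*x - 125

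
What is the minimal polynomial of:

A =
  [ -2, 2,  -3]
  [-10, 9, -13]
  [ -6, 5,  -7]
x^3

The characteristic polynomial is χ_A(x) = x^3, so the eigenvalues are known. The minimal polynomial is
  m_A(x) = Π_λ (x − λ)^{k_λ}
where k_λ is the size of the *largest* Jordan block for λ (equivalently, the smallest k with (A − λI)^k v = 0 for every generalised eigenvector v of λ).

  λ = 0: largest Jordan block has size 3, contributing (x − 0)^3

So m_A(x) = x^3 = x^3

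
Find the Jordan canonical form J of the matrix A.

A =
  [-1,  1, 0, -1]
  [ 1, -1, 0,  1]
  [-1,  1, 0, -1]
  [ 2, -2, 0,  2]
J_2(0) ⊕ J_1(0) ⊕ J_1(0)

The characteristic polynomial is
  det(x·I − A) = x^4

Eigenvalues and multiplicities (the geometric multiplicity of λ is n − rank(A − λI), which equals the number of Jordan blocks for λ):
  λ = 0: algebraic multiplicity = 4, geometric multiplicity = 3

Determining the block sizes for each eigenvalue:
  λ = 0: 3 blocks summing to 4 forces exactly one block of size 2 and the rest size 1 → block sizes [2, 1, 1]

Assembling the blocks gives a Jordan form
J =
  [0, 1, 0, 0]
  [0, 0, 0, 0]
  [0, 0, 0, 0]
  [0, 0, 0, 0]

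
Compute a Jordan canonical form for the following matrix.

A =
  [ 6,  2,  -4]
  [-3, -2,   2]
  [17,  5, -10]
J_3(-2)

The characteristic polynomial is
  det(x·I − A) = x^3 + 6*x^2 + 12*x + 8 = (x + 2)^3

Eigenvalues and multiplicities (the geometric multiplicity of λ is n − rank(A − λI), which equals the number of Jordan blocks for λ):
  λ = -2: algebraic multiplicity = 3, geometric multiplicity = 1

Determining the block sizes for each eigenvalue:
  λ = -2: one block (gm = 1), so the single block has size am = 3 → block sizes [3]

Assembling the blocks gives a Jordan form
J =
  [-2,  1,  0]
  [ 0, -2,  1]
  [ 0,  0, -2]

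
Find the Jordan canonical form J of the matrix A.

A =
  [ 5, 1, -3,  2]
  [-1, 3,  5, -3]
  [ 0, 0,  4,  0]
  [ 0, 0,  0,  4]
J_3(4) ⊕ J_1(4)

The characteristic polynomial is
  det(x·I − A) = x^4 - 16*x^3 + 96*x^2 - 256*x + 256 = (x - 4)^4

Eigenvalues and multiplicities (the geometric multiplicity of λ is n − rank(A − λI), which equals the number of Jordan blocks for λ):
  λ = 4: algebraic multiplicity = 4, geometric multiplicity = 2

Determining the block sizes for each eigenvalue:
  λ = 4: with am = 4 and gm = 2, the partition is not yet determined (e.g. several partitions of 4 into 2 parts exist). Let N = A − (4)·I. Computing rank(N^1) = 2, rank(N^2) = 1, rank(N^3) = 0; the number of blocks of size ≥ j is rank(N^{j−1}) − rank(N^j), giving [2, 1, 1]. So we have 1 block(s) of size 3, 1 block(s) of size 1 → block sizes [3, 1]

Assembling the blocks gives a Jordan form
J =
  [4, 1, 0, 0]
  [0, 4, 1, 0]
  [0, 0, 4, 0]
  [0, 0, 0, 4]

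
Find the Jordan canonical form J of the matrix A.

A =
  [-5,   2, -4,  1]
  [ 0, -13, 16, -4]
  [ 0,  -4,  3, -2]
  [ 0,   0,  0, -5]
J_2(-5) ⊕ J_1(-5) ⊕ J_1(-5)

The characteristic polynomial is
  det(x·I − A) = x^4 + 20*x^3 + 150*x^2 + 500*x + 625 = (x + 5)^4

Eigenvalues and multiplicities (the geometric multiplicity of λ is n − rank(A − λI), which equals the number of Jordan blocks for λ):
  λ = -5: algebraic multiplicity = 4, geometric multiplicity = 3

Determining the block sizes for each eigenvalue:
  λ = -5: 3 blocks summing to 4 forces exactly one block of size 2 and the rest size 1 → block sizes [2, 1, 1]

Assembling the blocks gives a Jordan form
J =
  [-5,  1,  0,  0]
  [ 0, -5,  0,  0]
  [ 0,  0, -5,  0]
  [ 0,  0,  0, -5]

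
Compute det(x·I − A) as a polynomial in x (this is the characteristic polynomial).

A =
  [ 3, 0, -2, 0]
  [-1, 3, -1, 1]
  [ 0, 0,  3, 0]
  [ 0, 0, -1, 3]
x^4 - 12*x^3 + 54*x^2 - 108*x + 81

Expanding det(x·I − A) (e.g. by cofactor expansion or by noting that A is similar to its Jordan form J, which has the same characteristic polynomial as A) gives
  χ_A(x) = x^4 - 12*x^3 + 54*x^2 - 108*x + 81
which factors as (x - 3)^4. The eigenvalues (with algebraic multiplicities) are λ = 3 with multiplicity 4.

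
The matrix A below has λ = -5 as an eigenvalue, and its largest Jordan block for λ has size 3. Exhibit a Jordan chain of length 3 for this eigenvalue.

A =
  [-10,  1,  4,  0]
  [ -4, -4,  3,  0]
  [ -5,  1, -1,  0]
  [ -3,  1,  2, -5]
A Jordan chain for λ = -5 of length 3:
v_1 = (1, 1, 1, 1)ᵀ
v_2 = (-5, -4, -5, -3)ᵀ
v_3 = (1, 0, 0, 0)ᵀ

Let N = A − (-5)·I. We want v_3 with N^3 v_3 = 0 but N^2 v_3 ≠ 0; then v_{j-1} := N · v_j for j = 3, …, 2.

Pick v_3 = (1, 0, 0, 0)ᵀ.
Then v_2 = N · v_3 = (-5, -4, -5, -3)ᵀ.
Then v_1 = N · v_2 = (1, 1, 1, 1)ᵀ.

Sanity check: (A − (-5)·I) v_1 = (0, 0, 0, 0)ᵀ = 0. ✓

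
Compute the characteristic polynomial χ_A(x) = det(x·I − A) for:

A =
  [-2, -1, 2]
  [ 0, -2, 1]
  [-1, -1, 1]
x^3 + 3*x^2 + 3*x + 1

Expanding det(x·I − A) (e.g. by cofactor expansion or by noting that A is similar to its Jordan form J, which has the same characteristic polynomial as A) gives
  χ_A(x) = x^3 + 3*x^2 + 3*x + 1
which factors as (x + 1)^3. The eigenvalues (with algebraic multiplicities) are λ = -1 with multiplicity 3.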